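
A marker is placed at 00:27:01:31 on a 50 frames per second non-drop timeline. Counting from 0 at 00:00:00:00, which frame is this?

Total seconds to the label: (0 × 3600 + 27 × 60 + 1) = 1621.
Frame index = 1621 × 50 + 31 = 81081.

81081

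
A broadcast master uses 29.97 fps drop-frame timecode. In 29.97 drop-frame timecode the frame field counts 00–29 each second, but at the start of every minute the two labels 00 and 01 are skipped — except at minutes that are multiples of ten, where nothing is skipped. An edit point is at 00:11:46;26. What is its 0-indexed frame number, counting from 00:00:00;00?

21186

Complete 10-minute blocks: 1, each 17982 frames → 17982.
Remaining 1 whole minute in the current block: 1800 + 0 × 1798 = 1800 frames.
Within the current minute: 46 × 30 + 26 − 2 = 1404 (labels ;00/;01 skipped at this minute). Total = 17982 + 1800 + 1404 = 21186.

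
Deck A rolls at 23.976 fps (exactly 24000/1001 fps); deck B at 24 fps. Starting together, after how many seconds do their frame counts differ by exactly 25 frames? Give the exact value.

25025/24 seconds

The gap grows by |24 − 24000/1001| = 24/1001 frames per second.
Time for a 25-frame gap: 25 ÷ (24/1001) = 25025/24 s.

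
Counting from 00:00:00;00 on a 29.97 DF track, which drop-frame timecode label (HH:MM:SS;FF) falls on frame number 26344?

00:14:39;00

Each 10-minute DF block holds 10 × 60 × 30 − 9 × 2 = 17982 frames. 26344 ÷ 17982 → 1 full block, remainder 8362.
Within the partial block the first minute is 1800 frames and each further minute 1798, so 4 further minute boundaries passed. Total skipped labels = 18 × 1 + 2 × 4 = 26.
Non-drop label index = 26344 + 26 = 26370; at 30 labels/s that is 00:14:39:00, i.e. DF 00:14:39;00.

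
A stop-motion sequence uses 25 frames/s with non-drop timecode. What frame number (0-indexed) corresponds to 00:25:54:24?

Total seconds to the label: (0 × 3600 + 25 × 60 + 54) = 1554.
Frame index = 1554 × 25 + 24 = 38874.

38874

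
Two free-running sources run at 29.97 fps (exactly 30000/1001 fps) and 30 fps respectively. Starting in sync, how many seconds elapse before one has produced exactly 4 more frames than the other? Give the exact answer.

2002/15 seconds

The gap grows by |30 − 30000/1001| = 30/1001 frames per second.
Time for a 4-frame gap: 4 ÷ (30/1001) = 2002/15 s.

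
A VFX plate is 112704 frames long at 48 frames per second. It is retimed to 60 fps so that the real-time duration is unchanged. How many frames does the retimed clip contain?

Target frames = source frames × (target rate / source rate) = 112704 × (60)/(48) = 112704 × 5/4 = 140880.

140880 frames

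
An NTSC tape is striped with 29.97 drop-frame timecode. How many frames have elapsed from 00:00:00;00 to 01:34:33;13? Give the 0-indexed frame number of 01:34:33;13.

Complete 10-minute blocks: 9, each 17982 frames → 161838.
Remaining 4 whole minutes in the current block: 1800 + 3 × 1798 = 7194 frames.
Within the current minute: 33 × 30 + 13 − 2 = 1001 (labels ;00/;01 skipped at this minute). Total = 161838 + 7194 + 1001 = 170033.

170033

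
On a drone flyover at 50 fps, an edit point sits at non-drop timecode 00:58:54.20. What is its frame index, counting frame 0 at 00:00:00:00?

176720

Total seconds to the label: (0 × 3600 + 58 × 60 + 54) = 3534.
Frame index = 3534 × 50 + 20 = 176720.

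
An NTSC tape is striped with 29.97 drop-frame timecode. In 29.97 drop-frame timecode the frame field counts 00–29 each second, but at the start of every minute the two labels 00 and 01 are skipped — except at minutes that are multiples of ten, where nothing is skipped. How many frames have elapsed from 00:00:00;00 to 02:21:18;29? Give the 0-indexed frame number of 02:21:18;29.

254115

As if non-drop at 30 labels/s: (2 × 3600 + 21 × 60 + 18) × 30 + 29 = 254369.
Minute boundaries passed: 141; those not divisible by 10: 141 − 14 = 127; dropped labels = 2 × 127 = 254.
Actual frame index = 254369 − 254 = 254115.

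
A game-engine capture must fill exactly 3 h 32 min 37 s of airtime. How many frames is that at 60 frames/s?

3 h 32 min 37 s = 12757 s.
Frames = 12757 × 60 = 765420.

765420 frames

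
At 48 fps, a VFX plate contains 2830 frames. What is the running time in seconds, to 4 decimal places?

58.9583 seconds

Running time = 2830 × 1/48 = 1415/24 s ≈ 58.9583 s.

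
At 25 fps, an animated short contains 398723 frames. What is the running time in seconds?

Running time = 398723 / (25) = 15948.92 s.

15948.92 seconds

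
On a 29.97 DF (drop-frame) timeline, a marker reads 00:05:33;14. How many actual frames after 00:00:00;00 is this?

As if non-drop at 30 labels/s: (0 × 3600 + 5 × 60 + 33) × 30 + 14 = 10004.
Minute boundaries passed: 5; those not divisible by 10: 5 − 0 = 5; dropped labels = 2 × 5 = 10.
Actual frame index = 10004 − 10 = 9994.

9994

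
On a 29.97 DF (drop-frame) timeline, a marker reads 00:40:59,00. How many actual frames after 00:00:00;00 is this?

73698

Complete 10-minute blocks: 4, each 17982 frames → 71928.
Remaining 0 whole minutes in the current block: 0 frames.
Within the current minute: 59 × 30 + 0 = 1770. Total = 71928 + 0 + 1770 = 73698.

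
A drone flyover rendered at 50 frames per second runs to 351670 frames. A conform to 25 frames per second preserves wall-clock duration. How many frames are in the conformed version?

Frames at target rate = 351670 × (25) / (50) = 175835.

175835 frames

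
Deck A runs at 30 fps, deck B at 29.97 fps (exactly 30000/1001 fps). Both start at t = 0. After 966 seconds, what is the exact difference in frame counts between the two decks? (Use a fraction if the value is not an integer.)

4140/143 frames

A emits 30 × 966 = 28980 frames; B emits 30000/1001 × 966 = 4140000/143.
Difference = 4140/143 frames (≈ 28.9510); B is behind A.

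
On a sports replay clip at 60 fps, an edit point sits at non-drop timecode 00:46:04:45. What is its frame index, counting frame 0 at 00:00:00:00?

Total seconds to the label: (0 × 3600 + 46 × 60 + 4) = 2764.
Frame index = 2764 × 60 + 45 = 165885.

frame 165885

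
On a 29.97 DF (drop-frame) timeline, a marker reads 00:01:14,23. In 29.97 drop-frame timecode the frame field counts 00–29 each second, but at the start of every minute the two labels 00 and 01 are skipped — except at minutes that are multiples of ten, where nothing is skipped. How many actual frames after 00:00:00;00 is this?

2241

Complete 10-minute blocks: 0, each 17982 frames → 0.
Remaining 1 whole minute in the current block: 1800 + 0 × 1798 = 1800 frames.
Within the current minute: 14 × 30 + 23 − 2 = 441 (labels ;00/;01 skipped at this minute). Total = 0 + 1800 + 441 = 2241.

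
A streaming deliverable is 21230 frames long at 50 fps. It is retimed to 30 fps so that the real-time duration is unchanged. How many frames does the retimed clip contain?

Target frames = source frames × (target rate / source rate) = 21230 × (30)/(50) = 21230 × 3/5 = 12738.

12738 frames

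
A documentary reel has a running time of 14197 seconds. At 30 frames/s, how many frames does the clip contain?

Frames = 14197 × 30 = 425910.

425910 frames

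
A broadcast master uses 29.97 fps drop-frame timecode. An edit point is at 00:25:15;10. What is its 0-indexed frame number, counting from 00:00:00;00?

45414

As if non-drop at 30 labels/s: (0 × 3600 + 25 × 60 + 15) × 30 + 10 = 45460.
Minute boundaries passed: 25; those not divisible by 10: 25 − 2 = 23; dropped labels = 2 × 23 = 46.
Actual frame index = 45460 − 46 = 45414.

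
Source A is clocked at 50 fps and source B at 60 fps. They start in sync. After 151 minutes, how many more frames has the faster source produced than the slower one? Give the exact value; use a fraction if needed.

90600 frames

151 min = 9060 s.
A emits 50 × 9060 = 453000 frames; B emits 60 × 9060 = 543600.
Difference = 90600 frames; B is ahead of A.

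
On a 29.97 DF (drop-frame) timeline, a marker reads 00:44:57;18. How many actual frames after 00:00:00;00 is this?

80848

As if non-drop at 30 labels/s: (0 × 3600 + 44 × 60 + 57) × 30 + 18 = 80928.
Minute boundaries passed: 44; those not divisible by 10: 44 − 4 = 40; dropped labels = 2 × 40 = 80.
Actual frame index = 80928 − 80 = 80848.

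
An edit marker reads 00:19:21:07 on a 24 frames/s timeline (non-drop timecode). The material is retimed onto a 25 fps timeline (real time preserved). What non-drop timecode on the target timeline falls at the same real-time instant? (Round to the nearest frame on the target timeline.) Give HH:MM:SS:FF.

00:19:21:07

Source frame index: (0×3600 + 19×60 + 21) × 24 + 7 = 27871.
Real time: 27871 / (24) = 27871/24 s.
Target frame: (27871/24) × (25) = 696775/24 ≈ 29032.292 → 29032.
At 25 labels/s: frame 29032 → 00:19:21:07.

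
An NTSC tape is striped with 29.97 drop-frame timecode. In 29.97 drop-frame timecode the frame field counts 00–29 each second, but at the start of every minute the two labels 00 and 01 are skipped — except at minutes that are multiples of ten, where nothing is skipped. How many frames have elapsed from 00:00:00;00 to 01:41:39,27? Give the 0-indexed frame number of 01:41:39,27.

182815

As if non-drop at 30 labels/s: (1 × 3600 + 41 × 60 + 39) × 30 + 27 = 182997.
Minute boundaries passed: 101; those not divisible by 10: 101 − 10 = 91; dropped labels = 2 × 91 = 182.
Actual frame index = 182997 − 182 = 182815.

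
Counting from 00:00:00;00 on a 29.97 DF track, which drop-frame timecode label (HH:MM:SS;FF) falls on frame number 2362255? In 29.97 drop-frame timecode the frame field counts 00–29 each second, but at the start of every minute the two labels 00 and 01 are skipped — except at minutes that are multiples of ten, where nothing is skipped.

21:53:40;19

Ten DF minutes hold 17982 frames, so frame 2362255 lies in block 131 (frames 2355642–2373623) with 6613 frames into that block.
The block's first minute is 1800 frames and the rest 1798 each; 6613 frames reaches minute 3, so 131 × 18 + 3 × 2 = 2364 labels have been skipped so far.
Adding those back, label number 2362255 + 2364 = 2364619 at 30 labels/s is 78820 s + 19 f = 21 h 53 min 40 s frame 19, i.e. 21:53:40;19.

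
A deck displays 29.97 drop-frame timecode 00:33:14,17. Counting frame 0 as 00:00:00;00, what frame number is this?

Complete 10-minute blocks: 3, each 17982 frames → 53946.
Remaining 3 whole minutes in the current block: 1800 + 2 × 1798 = 5396 frames.
Within the current minute: 14 × 30 + 17 − 2 = 435 (labels ;00/;01 skipped at this minute). Total = 53946 + 5396 + 435 = 59777.

59777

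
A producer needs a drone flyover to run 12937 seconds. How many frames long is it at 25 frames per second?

Frames = 12937 × 25 = 323425.

323425 frames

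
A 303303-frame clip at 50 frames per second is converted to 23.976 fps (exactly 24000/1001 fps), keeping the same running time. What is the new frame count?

Target frames = source frames × (target rate / source rate) = 303303 × (24000/1001)/(50) = 303303 × 480/1001 = 145440.

145440 frames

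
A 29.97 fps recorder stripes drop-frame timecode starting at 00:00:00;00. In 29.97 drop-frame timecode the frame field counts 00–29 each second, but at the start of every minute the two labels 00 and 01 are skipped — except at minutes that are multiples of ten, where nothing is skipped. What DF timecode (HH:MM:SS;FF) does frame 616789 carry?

05:43:00;07

Each 10-minute DF block holds 10 × 60 × 30 − 9 × 2 = 17982 frames. 616789 ÷ 17982 → 34 full blocks, remainder 5401.
Within the partial block the first minute is 1800 frames and each further minute 1798, so 3 further minute boundaries passed. Total skipped labels = 18 × 34 + 2 × 3 = 618.
Non-drop label index = 616789 + 618 = 617407; at 30 labels/s that is 05:43:00:07, i.e. DF 05:43:00;07.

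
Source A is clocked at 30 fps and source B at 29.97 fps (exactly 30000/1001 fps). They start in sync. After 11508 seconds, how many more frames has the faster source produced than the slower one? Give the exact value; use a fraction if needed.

49320/143 frames

A emits 30 × 11508 = 345240 frames; B emits 30000/1001 × 11508 = 49320000/143.
Difference = 49320/143 frames (≈ 344.8951); B is behind A.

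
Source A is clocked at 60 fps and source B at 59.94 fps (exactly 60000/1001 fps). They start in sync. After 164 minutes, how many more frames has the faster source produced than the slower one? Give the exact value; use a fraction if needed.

590400/1001 frames

164 min = 9840 s.
A emits 60 × 9840 = 590400 frames; B emits 60000/1001 × 9840 = 590400000/1001.
Difference = 590400/1001 frames (≈ 589.8102); B is behind A.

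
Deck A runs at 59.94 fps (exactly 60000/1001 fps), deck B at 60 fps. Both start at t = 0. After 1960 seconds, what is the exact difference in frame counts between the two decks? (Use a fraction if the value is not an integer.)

A emits 60000/1001 × 1960 = 16800000/143 frames; B emits 60 × 1960 = 117600.
Difference = 16800/143 frames (≈ 117.4825); B is ahead of A.

16800/143 frames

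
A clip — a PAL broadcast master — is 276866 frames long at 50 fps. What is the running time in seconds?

5537.32 seconds

Running time = 276866 / (50) = 5537.32 s.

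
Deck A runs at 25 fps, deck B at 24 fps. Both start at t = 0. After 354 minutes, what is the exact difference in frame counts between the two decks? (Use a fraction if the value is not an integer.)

21240 frames

354 min = 21240 s.
A emits 25 × 21240 = 531000 frames; B emits 24 × 21240 = 509760.
Difference = 21240 frames; B is behind A.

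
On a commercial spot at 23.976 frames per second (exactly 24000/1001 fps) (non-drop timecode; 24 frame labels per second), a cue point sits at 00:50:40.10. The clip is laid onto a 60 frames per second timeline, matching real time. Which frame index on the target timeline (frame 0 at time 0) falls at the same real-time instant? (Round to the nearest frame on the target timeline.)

Source frame index: (0×3600 + 50×60 + 40) × 24 + 10 = 72970.
Real time: 72970 / (24000/1001) = 7304297/2400 s.
Target frame: (7304297/2400) × (60) = 7304297/40 ≈ 182607.425 → 182607.

frame 182607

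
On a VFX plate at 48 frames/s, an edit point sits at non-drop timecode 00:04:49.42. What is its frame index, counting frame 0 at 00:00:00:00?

frame 13914

Total seconds to the label: (0 × 3600 + 4 × 60 + 49) = 289.
Frame index = 289 × 48 + 42 = 13914.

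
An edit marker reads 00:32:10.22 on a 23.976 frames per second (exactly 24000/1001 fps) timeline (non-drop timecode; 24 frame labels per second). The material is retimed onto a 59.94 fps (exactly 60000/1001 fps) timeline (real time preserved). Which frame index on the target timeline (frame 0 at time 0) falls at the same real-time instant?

Source frame index: (0×3600 + 32×60 + 10) × 24 + 22 = 46342.
Real time: 46342 / (24000/1001) = 23194171/12000 s.
Target frame: (23194171/12000) × (60000/1001) = 115855.

frame 115855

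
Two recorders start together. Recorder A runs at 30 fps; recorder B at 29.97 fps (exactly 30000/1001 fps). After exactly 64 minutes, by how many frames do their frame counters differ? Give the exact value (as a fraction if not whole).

115200/1001 frames

64 min = 3840 s.
A emits 30 × 3840 = 115200 frames; B emits 30000/1001 × 3840 = 115200000/1001.
Difference = 115200/1001 frames (≈ 115.0849); B is behind A.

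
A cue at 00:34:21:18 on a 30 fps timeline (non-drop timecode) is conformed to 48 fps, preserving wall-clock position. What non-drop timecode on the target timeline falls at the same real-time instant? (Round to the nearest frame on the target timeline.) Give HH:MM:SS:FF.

00:34:21:29

Source frame index: (0×3600 + 34×60 + 21) × 30 + 18 = 61848.
Real time: 61848 / (30) = 10308/5 s.
Target frame: (10308/5) × (48) = 494784/5 ≈ 98956.800 → 98957.
At 48 labels/s: frame 98957 → 00:34:21:29.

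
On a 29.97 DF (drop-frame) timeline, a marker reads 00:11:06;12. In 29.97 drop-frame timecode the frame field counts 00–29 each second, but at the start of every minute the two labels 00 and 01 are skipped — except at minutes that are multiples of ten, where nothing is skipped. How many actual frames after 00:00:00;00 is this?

As if non-drop at 30 labels/s: (0 × 3600 + 11 × 60 + 6) × 30 + 12 = 19992.
Minute boundaries passed: 11; those not divisible by 10: 11 − 1 = 10; dropped labels = 2 × 10 = 20.
Actual frame index = 19992 − 20 = 19972.

19972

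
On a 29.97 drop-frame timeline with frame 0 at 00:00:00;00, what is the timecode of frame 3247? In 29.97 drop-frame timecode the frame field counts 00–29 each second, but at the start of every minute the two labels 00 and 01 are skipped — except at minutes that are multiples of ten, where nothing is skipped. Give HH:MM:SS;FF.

Each 10-minute DF block holds 10 × 60 × 30 − 9 × 2 = 17982 frames. 3247 ÷ 17982 → 0 full blocks, remainder 3247.
Within the partial block the first minute is 1800 frames and each further minute 1798, so 1 further minute boundary passed. Total skipped labels = 18 × 0 + 2 × 1 = 2.
Non-drop label index = 3247 + 2 = 3249; at 30 labels/s that is 00:01:48:09, i.e. DF 00:01:48;09.

00:01:48;09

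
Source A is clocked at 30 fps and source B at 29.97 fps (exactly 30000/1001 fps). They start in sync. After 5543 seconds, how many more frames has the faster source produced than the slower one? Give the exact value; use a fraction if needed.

166290/1001 frames

A emits 30 × 5543 = 166290 frames; B emits 30000/1001 × 5543 = 166290000/1001.
Difference = 166290/1001 frames (≈ 166.1239); B is behind A.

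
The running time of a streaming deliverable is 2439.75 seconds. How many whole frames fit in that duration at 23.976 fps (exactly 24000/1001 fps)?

Frames = 2439.75 × 24000/1001 = 58554000/1001 ≈ 58495.5045.
Complete frames: 58495.

58495 frames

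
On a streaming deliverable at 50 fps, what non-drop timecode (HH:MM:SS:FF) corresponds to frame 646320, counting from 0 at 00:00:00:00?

03:35:26:20

646320 ÷ 50 = 12926 full seconds, remainder 20 frames.
12926 s = 3 h 35 min 26 s.
Timecode: 03:35:26:20.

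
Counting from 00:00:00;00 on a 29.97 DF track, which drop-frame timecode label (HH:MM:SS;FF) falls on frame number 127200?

Each 10-minute DF block holds 10 × 60 × 30 − 9 × 2 = 17982 frames. 127200 ÷ 17982 → 7 full blocks, remainder 1326.
Within the partial block the first minute is 1800 frames and each further minute 1798, so 0 further minute boundaries passed. Total skipped labels = 18 × 7 + 2 × 0 = 126.
Non-drop label index = 127200 + 126 = 127326; at 30 labels/s that is 01:10:44:06, i.e. DF 01:10:44;06.

01:10:44;06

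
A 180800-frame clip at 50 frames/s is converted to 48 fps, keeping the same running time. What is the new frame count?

Target frames = source frames × (target rate / source rate) = 180800 × (48)/(50) = 180800 × 24/25 = 173568.

173568 frames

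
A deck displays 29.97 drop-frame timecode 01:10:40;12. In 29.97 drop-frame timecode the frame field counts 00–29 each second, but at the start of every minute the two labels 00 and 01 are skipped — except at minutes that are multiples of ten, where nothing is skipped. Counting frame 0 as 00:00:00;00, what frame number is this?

Complete 10-minute blocks: 7, each 17982 frames → 125874.
Remaining 0 whole minutes in the current block: 0 frames.
Within the current minute: 40 × 30 + 12 = 1212. Total = 125874 + 0 + 1212 = 127086.

127086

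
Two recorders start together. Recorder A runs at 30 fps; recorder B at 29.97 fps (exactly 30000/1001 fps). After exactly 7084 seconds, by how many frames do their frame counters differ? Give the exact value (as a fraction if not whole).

2760/13 frames

A emits 30 × 7084 = 212520 frames; B emits 30000/1001 × 7084 = 2760000/13.
Difference = 2760/13 frames (≈ 212.3077); B is behind A.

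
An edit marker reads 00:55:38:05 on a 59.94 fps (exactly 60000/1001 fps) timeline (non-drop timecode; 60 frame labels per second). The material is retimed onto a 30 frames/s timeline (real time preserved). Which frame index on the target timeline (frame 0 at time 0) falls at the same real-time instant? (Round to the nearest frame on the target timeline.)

Source frame index: (0×3600 + 55×60 + 38) × 60 + 5 = 200285.
Real time: 200285 / (60000/1001) = 40097057/12000 s.
Target frame: (40097057/12000) × (30) = 40097057/400 ≈ 100242.643 → 100243.

frame 100243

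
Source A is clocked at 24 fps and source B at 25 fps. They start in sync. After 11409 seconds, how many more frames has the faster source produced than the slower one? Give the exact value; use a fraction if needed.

A emits 24 × 11409 = 273816 frames; B emits 25 × 11409 = 285225.
Difference = 11409 frames; B is ahead of A.

11409 frames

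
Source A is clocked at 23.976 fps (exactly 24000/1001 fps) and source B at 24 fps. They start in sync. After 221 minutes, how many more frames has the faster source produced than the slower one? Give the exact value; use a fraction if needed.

221 min = 13260 s.
A emits 24000/1001 × 13260 = 24480000/77 frames; B emits 24 × 13260 = 318240.
Difference = 24480/77 frames (≈ 317.9221); B is ahead of A.

24480/77 frames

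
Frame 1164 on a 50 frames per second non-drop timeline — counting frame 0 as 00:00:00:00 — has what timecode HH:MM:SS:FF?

00:00:23:14

1164 ÷ 50 = 23 full seconds, remainder 14 frames.
23 s = 0 h 0 min 23 s.
Timecode: 00:00:23:14.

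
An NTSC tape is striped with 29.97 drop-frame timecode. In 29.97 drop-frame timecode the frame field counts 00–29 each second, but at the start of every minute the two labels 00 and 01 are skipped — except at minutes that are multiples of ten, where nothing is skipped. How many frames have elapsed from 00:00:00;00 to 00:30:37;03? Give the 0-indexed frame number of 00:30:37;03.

As if non-drop at 30 labels/s: (0 × 3600 + 30 × 60 + 37) × 30 + 3 = 55113.
Minute boundaries passed: 30; those not divisible by 10: 30 − 3 = 27; dropped labels = 2 × 27 = 54.
Actual frame index = 55113 − 54 = 55059.

55059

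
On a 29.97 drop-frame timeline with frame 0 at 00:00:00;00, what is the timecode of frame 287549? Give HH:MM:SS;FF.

02:39:54;17

Ten DF minutes hold 17982 frames, so frame 287549 lies in block 15 (frames 269730–287711) with 17819 frames into that block.
The block's first minute is 1800 frames and the rest 1798 each; 17819 frames reaches minute 9, so 15 × 18 + 9 × 2 = 288 labels have been skipped so far.
Adding those back, label number 287549 + 288 = 287837 at 30 labels/s is 9594 s + 17 f = 2 h 39 min 54 s frame 17, i.e. 02:39:54;17.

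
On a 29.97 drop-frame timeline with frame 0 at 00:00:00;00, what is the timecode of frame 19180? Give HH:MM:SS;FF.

00:10:39;28

Ten DF minutes hold 17982 frames, so frame 19180 lies in block 1 (frames 17982–35963) with 1198 frames into that block.
The block's first minute is 1800 frames and the rest 1798 each; 1198 frames reaches minute 0, so 1 × 18 + 0 × 2 = 18 labels have been skipped so far.
Adding those back, label number 19180 + 18 = 19198 at 30 labels/s is 639 s + 28 f = 0 h 10 min 39 s frame 28, i.e. 00:10:39;28.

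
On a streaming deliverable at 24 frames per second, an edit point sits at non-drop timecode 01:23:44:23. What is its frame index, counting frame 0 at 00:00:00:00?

frame 120599

Total seconds to the label: (1 × 3600 + 23 × 60 + 44) = 5024.
Frame index = 5024 × 24 + 23 = 120599.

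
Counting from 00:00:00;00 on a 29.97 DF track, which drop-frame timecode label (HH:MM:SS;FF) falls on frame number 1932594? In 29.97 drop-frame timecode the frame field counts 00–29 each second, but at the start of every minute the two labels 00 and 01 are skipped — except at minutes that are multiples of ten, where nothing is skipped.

17:54:44;08

Ten DF minutes hold 17982 frames, so frame 1932594 lies in block 107 (frames 1924074–1942055) with 8520 frames into that block.
The block's first minute is 1800 frames and the rest 1798 each; 8520 frames reaches minute 4, so 107 × 18 + 4 × 2 = 1934 labels have been skipped so far.
Adding those back, label number 1932594 + 1934 = 1934528 at 30 labels/s is 64484 s + 8 f = 17 h 54 min 44 s frame 8, i.e. 17:54:44;08.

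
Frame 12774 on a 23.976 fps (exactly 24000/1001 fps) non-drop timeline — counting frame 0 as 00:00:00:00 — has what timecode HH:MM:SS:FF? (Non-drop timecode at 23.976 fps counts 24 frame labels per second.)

00:08:52:06

12774 ÷ 24 = 532 full seconds, remainder 6 frames.
532 s = 0 h 8 min 52 s.
Timecode: 00:08:52:06.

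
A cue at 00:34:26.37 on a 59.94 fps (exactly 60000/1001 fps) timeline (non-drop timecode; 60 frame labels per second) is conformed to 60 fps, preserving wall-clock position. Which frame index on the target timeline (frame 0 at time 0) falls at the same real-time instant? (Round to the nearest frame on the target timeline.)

Source frame index: (0×3600 + 34×60 + 26) × 60 + 37 = 123997.
Real time: 123997 / (60000/1001) = 124120997/60000 s.
Target frame: (124120997/60000) × (60) = 124120997/1000 ≈ 124120.997 → 124121.

frame 124121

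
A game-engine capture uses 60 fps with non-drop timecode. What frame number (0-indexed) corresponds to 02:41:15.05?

Total seconds to the label: (2 × 3600 + 41 × 60 + 15) = 9675.
Frame index = 9675 × 60 + 5 = 580505.

580505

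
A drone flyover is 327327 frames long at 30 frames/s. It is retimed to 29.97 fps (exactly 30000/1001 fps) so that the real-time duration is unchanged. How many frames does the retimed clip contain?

Target frames = source frames × (target rate / source rate) = 327327 × (30000/1001)/(30) = 327327 × 1000/1001 = 327000.

327000 frames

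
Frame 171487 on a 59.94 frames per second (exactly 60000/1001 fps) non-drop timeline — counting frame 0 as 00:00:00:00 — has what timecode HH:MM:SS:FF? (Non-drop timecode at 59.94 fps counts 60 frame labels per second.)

171487 ÷ 60 = 2858 full seconds, remainder 7 frames.
2858 s = 0 h 47 min 38 s.
Timecode: 00:47:38:07.

00:47:38:07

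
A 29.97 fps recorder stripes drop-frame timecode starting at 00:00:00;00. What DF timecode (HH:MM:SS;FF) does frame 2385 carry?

Ten DF minutes hold 17982 frames, so frame 2385 lies in block 0 (frames 0–17981) with 2385 frames into that block.
The block's first minute is 1800 frames and the rest 1798 each; 2385 frames reaches minute 1, so 0 × 18 + 1 × 2 = 2 labels have been skipped so far.
Adding those back, label number 2385 + 2 = 2387 at 30 labels/s is 79 s + 17 f = 0 h 1 min 19 s frame 17, i.e. 00:01:19;17.

00:01:19;17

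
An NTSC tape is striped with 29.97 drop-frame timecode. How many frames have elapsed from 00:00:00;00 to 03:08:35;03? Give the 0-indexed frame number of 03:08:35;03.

339113

As if non-drop at 30 labels/s: (3 × 3600 + 8 × 60 + 35) × 30 + 3 = 339453.
Minute boundaries passed: 188; those not divisible by 10: 188 − 18 = 170; dropped labels = 2 × 170 = 340.
Actual frame index = 339453 − 340 = 339113.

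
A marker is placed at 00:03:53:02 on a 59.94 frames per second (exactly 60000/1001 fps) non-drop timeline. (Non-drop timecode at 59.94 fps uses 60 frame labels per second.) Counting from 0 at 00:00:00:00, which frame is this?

frame 13982

Total seconds to the label: (0 × 3600 + 3 × 60 + 53) = 233.
Frame index = 233 × 60 + 2 = 13982.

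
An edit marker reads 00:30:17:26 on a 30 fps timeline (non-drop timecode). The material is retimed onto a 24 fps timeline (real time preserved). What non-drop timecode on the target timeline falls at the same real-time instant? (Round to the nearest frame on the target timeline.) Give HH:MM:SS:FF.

00:30:17:21

Source frame index: (0×3600 + 30×60 + 17) × 30 + 26 = 54536.
Real time: 54536 / (30) = 27268/15 s.
Target frame: (27268/15) × (24) = 218144/5 ≈ 43628.800 → 43629.
At 24 labels/s: frame 43629 → 00:30:17:21.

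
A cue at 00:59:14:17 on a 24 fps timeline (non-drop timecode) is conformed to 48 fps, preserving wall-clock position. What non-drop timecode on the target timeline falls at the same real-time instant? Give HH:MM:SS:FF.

Source frame index: (0×3600 + 59×60 + 14) × 24 + 17 = 85313.
Real time: 85313 / (24) = 85313/24 s.
Target frame: (85313/24) × (48) = 170626.
At 48 labels/s: frame 170626 → 00:59:14:34.

00:59:14:34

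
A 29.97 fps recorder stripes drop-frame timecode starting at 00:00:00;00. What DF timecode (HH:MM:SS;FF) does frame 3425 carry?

00:01:54;07

Ten DF minutes hold 17982 frames, so frame 3425 lies in block 0 (frames 0–17981) with 3425 frames into that block.
The block's first minute is 1800 frames and the rest 1798 each; 3425 frames reaches minute 1, so 0 × 18 + 1 × 2 = 2 labels have been skipped so far.
Adding those back, label number 3425 + 2 = 3427 at 30 labels/s is 114 s + 7 f = 0 h 1 min 54 s frame 7, i.e. 00:01:54;07.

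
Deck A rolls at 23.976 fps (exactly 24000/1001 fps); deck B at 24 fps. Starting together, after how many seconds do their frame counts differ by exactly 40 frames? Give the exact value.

The gap grows by |24 − 24000/1001| = 24/1001 frames per second.
Time for a 40-frame gap: 40 ÷ (24/1001) = 5005/3 s.

5005/3 seconds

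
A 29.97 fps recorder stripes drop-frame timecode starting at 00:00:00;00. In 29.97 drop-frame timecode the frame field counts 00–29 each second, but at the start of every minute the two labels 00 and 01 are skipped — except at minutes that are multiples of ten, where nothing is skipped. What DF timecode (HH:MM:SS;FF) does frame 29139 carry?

00:16:12;09

Ten DF minutes hold 17982 frames, so frame 29139 lies in block 1 (frames 17982–35963) with 11157 frames into that block.
The block's first minute is 1800 frames and the rest 1798 each; 11157 frames reaches minute 6, so 1 × 18 + 6 × 2 = 30 labels have been skipped so far.
Adding those back, label number 29139 + 30 = 29169 at 30 labels/s is 972 s + 9 f = 0 h 16 min 12 s frame 9, i.e. 00:16:12;09.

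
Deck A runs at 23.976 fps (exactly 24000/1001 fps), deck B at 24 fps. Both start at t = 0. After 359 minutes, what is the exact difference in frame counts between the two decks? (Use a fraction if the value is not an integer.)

516960/1001 frames

359 min = 21540 s.
A emits 24000/1001 × 21540 = 516960000/1001 frames; B emits 24 × 21540 = 516960.
Difference = 516960/1001 frames (≈ 516.4436); B is ahead of A.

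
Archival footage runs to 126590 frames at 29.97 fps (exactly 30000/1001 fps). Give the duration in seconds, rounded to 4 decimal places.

Running time = 126590 × 1001/30000 = 12671659/3000 s ≈ 4223.8863 s.

4223.8863 seconds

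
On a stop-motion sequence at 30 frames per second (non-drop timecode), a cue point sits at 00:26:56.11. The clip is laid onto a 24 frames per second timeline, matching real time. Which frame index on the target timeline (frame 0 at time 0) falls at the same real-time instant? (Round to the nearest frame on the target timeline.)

Source frame index: (0×3600 + 26×60 + 56) × 30 + 11 = 48491.
Real time: 48491 / (30) = 48491/30 s.
Target frame: (48491/30) × (24) = 193964/5 ≈ 38792.800 → 38793.

frame 38793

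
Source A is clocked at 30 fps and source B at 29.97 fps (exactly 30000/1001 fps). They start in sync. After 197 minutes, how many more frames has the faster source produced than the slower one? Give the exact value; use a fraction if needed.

354600/1001 frames

197 min = 11820 s.
A emits 30 × 11820 = 354600 frames; B emits 30000/1001 × 11820 = 354600000/1001.
Difference = 354600/1001 frames (≈ 354.2458); B is behind A.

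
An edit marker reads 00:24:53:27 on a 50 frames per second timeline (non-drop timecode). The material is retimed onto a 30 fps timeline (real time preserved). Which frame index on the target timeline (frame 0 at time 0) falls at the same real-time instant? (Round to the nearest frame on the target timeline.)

frame 44806

Source frame index: (0×3600 + 24×60 + 53) × 50 + 27 = 74677.
Real time: 74677 / (50) = 74677/50 s.
Target frame: (74677/50) × (30) = 224031/5 ≈ 44806.200 → 44806.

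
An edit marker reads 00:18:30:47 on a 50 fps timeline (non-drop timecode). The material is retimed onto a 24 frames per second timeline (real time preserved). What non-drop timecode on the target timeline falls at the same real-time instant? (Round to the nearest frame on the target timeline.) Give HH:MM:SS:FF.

00:18:30:23

Source frame index: (0×3600 + 18×60 + 30) × 50 + 47 = 55547.
Real time: 55547 / (50) = 55547/50 s.
Target frame: (55547/50) × (24) = 666564/25 ≈ 26662.560 → 26663.
At 24 labels/s: frame 26663 → 00:18:30:23.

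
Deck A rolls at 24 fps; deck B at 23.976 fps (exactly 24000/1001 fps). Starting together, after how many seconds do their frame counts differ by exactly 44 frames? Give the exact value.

The gap grows by |24000/1001 − 24| = 24/1001 frames per second.
Time for a 44-frame gap: 44 ÷ (24/1001) = 11011/6 s.

11011/6 seconds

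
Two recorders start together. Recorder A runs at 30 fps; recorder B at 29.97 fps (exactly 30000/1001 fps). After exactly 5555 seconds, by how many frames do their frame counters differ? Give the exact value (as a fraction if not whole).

15150/91 frames

A emits 30 × 5555 = 166650 frames; B emits 30000/1001 × 5555 = 15150000/91.
Difference = 15150/91 frames (≈ 166.4835); B is behind A.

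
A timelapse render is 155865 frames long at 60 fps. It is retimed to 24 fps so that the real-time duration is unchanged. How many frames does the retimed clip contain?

Target frames = source frames × (target rate / source rate) = 155865 × (24)/(60) = 155865 × 2/5 = 62346.

62346 frames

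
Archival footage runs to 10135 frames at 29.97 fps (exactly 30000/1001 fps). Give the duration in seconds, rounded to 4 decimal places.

338.1712 seconds

Running time = 10135 × 1001/30000 = 2029027/6000 s ≈ 338.1712 s.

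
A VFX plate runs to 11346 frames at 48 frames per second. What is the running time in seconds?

236.375 seconds

Running time = 11346 / (48) = 236.375 s.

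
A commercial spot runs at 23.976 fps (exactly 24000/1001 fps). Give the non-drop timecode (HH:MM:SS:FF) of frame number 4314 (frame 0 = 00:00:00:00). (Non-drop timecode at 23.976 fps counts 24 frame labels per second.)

00:02:59:18

4314 ÷ 24 = 179 full seconds, remainder 18 frames.
179 s = 0 h 2 min 59 s.
Timecode: 00:02:59:18.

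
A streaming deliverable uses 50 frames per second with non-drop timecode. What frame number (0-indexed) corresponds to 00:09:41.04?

Total seconds to the label: (0 × 3600 + 9 × 60 + 41) = 581.
Frame index = 581 × 50 + 4 = 29054.

frame 29054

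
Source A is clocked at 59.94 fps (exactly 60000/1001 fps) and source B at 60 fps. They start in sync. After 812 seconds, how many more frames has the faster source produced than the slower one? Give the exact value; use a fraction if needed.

A emits 60000/1001 × 812 = 6960000/143 frames; B emits 60 × 812 = 48720.
Difference = 6960/143 frames (≈ 48.6713); B is ahead of A.

6960/143 frames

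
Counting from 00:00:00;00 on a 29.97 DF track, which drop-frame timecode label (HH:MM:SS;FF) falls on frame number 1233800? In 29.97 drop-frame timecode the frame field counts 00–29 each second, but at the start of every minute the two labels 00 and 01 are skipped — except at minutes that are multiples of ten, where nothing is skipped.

11:26:07;26

Each 10-minute DF block holds 10 × 60 × 30 − 9 × 2 = 17982 frames. 1233800 ÷ 17982 → 68 full blocks, remainder 11024.
Within the partial block the first minute is 1800 frames and each further minute 1798, so 6 further minute boundaries passed. Total skipped labels = 18 × 68 + 2 × 6 = 1236.
Non-drop label index = 1233800 + 1236 = 1235036; at 30 labels/s that is 11:26:07:26, i.e. DF 11:26:07;26.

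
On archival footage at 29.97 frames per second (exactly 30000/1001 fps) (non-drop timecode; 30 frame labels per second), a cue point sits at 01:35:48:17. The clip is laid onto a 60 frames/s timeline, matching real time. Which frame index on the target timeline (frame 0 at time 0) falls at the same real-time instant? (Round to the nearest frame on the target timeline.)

Source frame index: (1×3600 + 35×60 + 48) × 30 + 17 = 172457.
Real time: 172457 / (30000/1001) = 172629457/30000 s.
Target frame: (172629457/30000) × (60) = 172629457/500 ≈ 345258.914 → 345259.

frame 345259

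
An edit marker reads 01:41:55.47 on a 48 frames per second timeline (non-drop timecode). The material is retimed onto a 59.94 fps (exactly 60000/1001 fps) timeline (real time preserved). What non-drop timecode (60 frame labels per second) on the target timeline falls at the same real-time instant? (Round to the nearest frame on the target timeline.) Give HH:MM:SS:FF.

01:41:49:52

Source frame index: (1×3600 + 41×60 + 55) × 48 + 47 = 293567.
Real time: 293567 / (48) = 293567/48 s.
Target frame: (293567/48) × (60000/1001) = 366958750/1001 ≈ 366592.158 → 366592.
At 60 labels/s: frame 366592 → 01:41:49:52.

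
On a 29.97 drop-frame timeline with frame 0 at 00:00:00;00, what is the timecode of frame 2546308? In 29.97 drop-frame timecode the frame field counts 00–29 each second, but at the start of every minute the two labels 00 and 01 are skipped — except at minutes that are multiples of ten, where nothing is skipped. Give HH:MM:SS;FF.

23:36:01;28

Ten DF minutes hold 17982 frames, so frame 2546308 lies in block 141 (frames 2535462–2553443) with 10846 frames into that block.
The block's first minute is 1800 frames and the rest 1798 each; 10846 frames reaches minute 6, so 141 × 18 + 6 × 2 = 2550 labels have been skipped so far.
Adding those back, label number 2546308 + 2550 = 2548858 at 30 labels/s is 84961 s + 28 f = 23 h 36 min 1 s frame 28, i.e. 23:36:01;28.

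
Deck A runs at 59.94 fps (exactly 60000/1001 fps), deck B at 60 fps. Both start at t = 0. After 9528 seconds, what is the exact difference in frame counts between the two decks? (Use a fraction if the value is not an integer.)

571680/1001 frames

A emits 60000/1001 × 9528 = 571680000/1001 frames; B emits 60 × 9528 = 571680.
Difference = 571680/1001 frames (≈ 571.1089); B is ahead of A.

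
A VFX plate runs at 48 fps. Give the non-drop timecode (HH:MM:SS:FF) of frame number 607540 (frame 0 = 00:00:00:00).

607540 ÷ 48 = 12657 full seconds, remainder 4 frames.
12657 s = 3 h 30 min 57 s.
Timecode: 03:30:57:04.

03:30:57:04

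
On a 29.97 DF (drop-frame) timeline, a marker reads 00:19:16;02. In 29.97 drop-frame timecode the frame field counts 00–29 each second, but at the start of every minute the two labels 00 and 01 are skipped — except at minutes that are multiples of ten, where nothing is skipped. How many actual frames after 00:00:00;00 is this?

Complete 10-minute blocks: 1, each 17982 frames → 17982.
Remaining 9 whole minutes in the current block: 1800 + 8 × 1798 = 16184 frames.
Within the current minute: 16 × 30 + 2 − 2 = 480 (labels ;00/;01 skipped at this minute). Total = 17982 + 16184 + 480 = 34646.

34646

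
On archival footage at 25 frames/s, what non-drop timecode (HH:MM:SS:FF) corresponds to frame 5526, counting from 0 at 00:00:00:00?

00:03:41:01

5526 ÷ 25 = 221 full seconds, remainder 1 frame.
221 s = 0 h 3 min 41 s.
Timecode: 00:03:41:01.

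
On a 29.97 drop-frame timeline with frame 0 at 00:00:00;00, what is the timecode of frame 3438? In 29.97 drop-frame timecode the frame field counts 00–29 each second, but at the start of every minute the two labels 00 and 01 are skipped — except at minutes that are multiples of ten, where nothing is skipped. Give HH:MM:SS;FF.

Ten DF minutes hold 17982 frames, so frame 3438 lies in block 0 (frames 0–17981) with 3438 frames into that block.
The block's first minute is 1800 frames and the rest 1798 each; 3438 frames reaches minute 1, so 0 × 18 + 1 × 2 = 2 labels have been skipped so far.
Adding those back, label number 3438 + 2 = 3440 at 30 labels/s is 114 s + 20 f = 0 h 1 min 54 s frame 20, i.e. 00:01:54;20.

00:01:54;20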